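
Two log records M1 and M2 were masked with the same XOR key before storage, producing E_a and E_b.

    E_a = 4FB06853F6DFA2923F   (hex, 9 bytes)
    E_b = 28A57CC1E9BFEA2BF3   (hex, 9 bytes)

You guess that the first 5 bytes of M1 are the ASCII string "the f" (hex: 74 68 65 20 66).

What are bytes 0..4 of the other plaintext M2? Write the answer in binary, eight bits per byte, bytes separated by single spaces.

00010011 01111101 01110001 10110010 01111001

First, E_a ⊕ E_b = (M1 ⊕ K) ⊕ (M2 ⊕ K) = M1 ⊕ M2, so the key drops out. Then M2 = (M1 ⊕ M2) ⊕ M1 over the first 5 bytes.
byte 0: (4f ^ 28) ^ 74 = 67 ^ 74 = 13
byte 1: (b0 ^ a5) ^ 68 = 15 ^ 68 = 7d
byte 2: (68 ^ 7c) ^ 65 = 14 ^ 65 = 71
byte 3: (53 ^ c1) ^ 20 = 92 ^ 20 = b2
byte 4: (f6 ^ e9) ^ 66 = 1f ^ 66 = 79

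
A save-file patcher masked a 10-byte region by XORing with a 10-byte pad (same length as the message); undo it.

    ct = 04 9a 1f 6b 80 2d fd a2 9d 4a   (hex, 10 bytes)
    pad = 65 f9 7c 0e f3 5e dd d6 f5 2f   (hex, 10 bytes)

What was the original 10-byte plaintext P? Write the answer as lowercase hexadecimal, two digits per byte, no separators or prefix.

XOR is its own inverse, so applying the key byte-wise gives the result directly.
04 xor 65 = 61
9a xor f9 = 63
1f xor 7c = 63
6b xor 0e = 65
80 xor f3 = 73
2d xor 5e = 73
fd xor dd = 20
a2 xor d6 = 74
9d xor f5 = 68
4a xor 2f = 65

61636365737320746865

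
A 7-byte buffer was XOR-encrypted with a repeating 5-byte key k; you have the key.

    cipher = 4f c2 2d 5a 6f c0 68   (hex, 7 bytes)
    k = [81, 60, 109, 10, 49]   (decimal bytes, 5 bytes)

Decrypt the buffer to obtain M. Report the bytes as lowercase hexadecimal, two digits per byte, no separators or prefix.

The 5-byte key repeats, so the effective keystream is 51 3c 6d 0a 31 51 3c.
byte 0:  79 ⊕  81 =  30
byte 1: 194 ⊕  60 = 254
byte 2:  45 ⊕ 109 =  64
byte 3:  90 ⊕  10 =  80
byte 4: 111 ⊕  49 =  94
byte 5: 192 ⊕  81 = 145
byte 6: 104 ⊕  60 =  84

1efe40505e9154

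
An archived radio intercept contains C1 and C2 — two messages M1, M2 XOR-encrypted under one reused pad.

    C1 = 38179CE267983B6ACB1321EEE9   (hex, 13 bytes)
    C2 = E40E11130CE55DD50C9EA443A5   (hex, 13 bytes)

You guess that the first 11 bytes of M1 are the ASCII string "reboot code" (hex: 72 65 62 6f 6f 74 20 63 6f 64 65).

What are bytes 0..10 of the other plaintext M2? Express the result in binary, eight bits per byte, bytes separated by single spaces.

10101110 01111100 11101111 10011110 00000100 00001001 01000110 11011100 10101000 11101001 11100000

First, C1 ⊕ C2 = (M1 ⊕ K) ⊕ (M2 ⊕ K) = M1 ⊕ M2, so the key drops out. Then M2 = (M1 ⊕ M2) ⊕ M1 over the first 11 bytes.
byte 0: (38 ^ e4) ^ 72 = dc ^ 72 = ae
byte 1: (17 ^ 0e) ^ 65 = 19 ^ 65 = 7c
byte 2: (9c ^ 11) ^ 62 = 8d ^ 62 = ef
byte 3: (e2 ^ 13) ^ 6f = f1 ^ 6f = 9e
byte 4: (67 ^ 0c) ^ 6f = 6b ^ 6f = 04
byte 5: (98 ^ e5) ^ 74 = 7d ^ 74 = 09
byte 6: (3b ^ 5d) ^ 20 = 66 ^ 20 = 46
byte 7: (6a ^ d5) ^ 63 = bf ^ 63 = dc
byte 8: (cb ^ 0c) ^ 6f = c7 ^ 6f = a8
byte 9: (13 ^ 9e) ^ 64 = 8d ^ 64 = e9
byte 10: (21 ^ a4) ^ 65 = 85 ^ 65 = e0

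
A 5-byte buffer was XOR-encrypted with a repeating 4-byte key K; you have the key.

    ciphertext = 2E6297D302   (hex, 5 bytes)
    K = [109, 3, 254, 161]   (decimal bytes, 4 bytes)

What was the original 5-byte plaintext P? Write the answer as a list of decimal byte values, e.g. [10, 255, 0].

The 4-byte key repeats, so the effective keystream is 6d 03 fe a1 6d.
byte 0: 2e ^ 6d = 43
byte 1: 62 ^ 03 = 61
byte 2: 97 ^ fe = 69
byte 3: d3 ^ a1 = 72
byte 4: 02 ^ 6d = 6f

[67, 97, 105, 114, 111]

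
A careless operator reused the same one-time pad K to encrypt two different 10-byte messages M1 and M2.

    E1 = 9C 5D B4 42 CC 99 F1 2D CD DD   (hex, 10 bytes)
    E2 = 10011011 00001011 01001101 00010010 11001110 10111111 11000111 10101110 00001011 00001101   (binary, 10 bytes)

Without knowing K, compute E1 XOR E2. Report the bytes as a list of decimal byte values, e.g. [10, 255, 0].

E1 ⊕ E2 = (M1 ⊕ K) ⊕ (M2 ⊕ K) = M1 ⊕ M2 — the shared key cancels under XOR.
156 ^ 155 =   7
 93 ^  11 =  86
180 ^  77 = 249
 66 ^  18 =  80
204 ^ 206 =   2
153 ^ 191 =  38
241 ^ 199 =  54
 45 ^ 174 = 131
205 ^  11 = 198
221 ^  13 = 208

[7, 86, 249, 80, 2, 38, 54, 131, 198, 208]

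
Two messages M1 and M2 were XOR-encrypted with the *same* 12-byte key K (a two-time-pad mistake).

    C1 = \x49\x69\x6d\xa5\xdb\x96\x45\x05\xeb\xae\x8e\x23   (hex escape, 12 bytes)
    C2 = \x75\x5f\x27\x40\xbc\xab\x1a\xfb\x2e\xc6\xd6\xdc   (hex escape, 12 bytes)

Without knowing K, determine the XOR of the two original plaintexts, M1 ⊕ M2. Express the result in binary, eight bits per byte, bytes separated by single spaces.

00111100 00110110 01001010 11100101 01100111 00111101 01011111 11111110 11000101 01101000 01011000 11111111

C1 ⊕ C2 = (M1 ⊕ K) ⊕ (M2 ⊕ K) = M1 ⊕ M2 — the shared key cancels under XOR.
01001001 ^ 01110101 = 00111100
01101001 ^ 01011111 = 00110110
01101101 ^ 00100111 = 01001010
10100101 ^ 01000000 = 11100101
11011011 ^ 10111100 = 01100111
10010110 ^ 10101011 = 00111101
01000101 ^ 00011010 = 01011111
00000101 ^ 11111011 = 11111110
11101011 ^ 00101110 = 11000101
10101110 ^ 11000110 = 01101000
10001110 ^ 11010110 = 01011000
00100011 ^ 11011100 = 11111111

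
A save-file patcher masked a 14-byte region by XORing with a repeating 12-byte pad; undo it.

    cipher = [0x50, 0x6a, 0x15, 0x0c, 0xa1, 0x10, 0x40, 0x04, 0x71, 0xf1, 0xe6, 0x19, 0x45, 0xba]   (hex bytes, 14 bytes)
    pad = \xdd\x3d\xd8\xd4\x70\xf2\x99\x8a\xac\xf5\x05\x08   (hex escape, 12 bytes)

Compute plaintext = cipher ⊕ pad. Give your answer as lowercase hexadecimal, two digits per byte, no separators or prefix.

8d57cdd8d1e2d98edd04e3119887

The 12-byte key repeats, so the effective keystream is dd 3d d8 d4 70 f2 99 8a ac f5 05 08 dd 3d.
byte 0: 01010000 ⊕ 11011101 = 10001101
byte 1: 01101010 ⊕ 00111101 = 01010111
byte 2: 00010101 ⊕ 11011000 = 11001101
byte 3: 00001100 ⊕ 11010100 = 11011000
byte 4: 10100001 ⊕ 01110000 = 11010001
byte 5: 00010000 ⊕ 11110010 = 11100010
byte 6: 01000000 ⊕ 10011001 = 11011001
byte 7: 00000100 ⊕ 10001010 = 10001110
byte 8: 01110001 ⊕ 10101100 = 11011101
byte 9: 11110001 ⊕ 11110101 = 00000100
byte 10: 11100110 ⊕ 00000101 = 11100011
byte 11: 00011001 ⊕ 00001000 = 00010001
byte 12: 01000101 ⊕ 11011101 = 10011000
byte 13: 10111010 ⊕ 00111101 = 10000111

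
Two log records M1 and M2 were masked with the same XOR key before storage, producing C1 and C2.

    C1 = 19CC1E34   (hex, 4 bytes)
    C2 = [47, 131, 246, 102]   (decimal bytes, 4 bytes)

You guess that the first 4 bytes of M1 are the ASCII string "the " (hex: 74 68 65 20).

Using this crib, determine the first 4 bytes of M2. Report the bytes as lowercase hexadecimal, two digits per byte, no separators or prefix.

42278d72

First, C1 ⊕ C2 = (M1 ⊕ K) ⊕ (M2 ⊕ K) = M1 ⊕ M2, so the key drops out. Then M2 = (M1 ⊕ M2) ⊕ M1 over the first 4 bytes.
byte 0: (19 xor 2f) xor 74 = 36 xor 74 = 42
byte 1: (cc xor 83) xor 68 = 4f xor 68 = 27
byte 2: (1e xor f6) xor 65 = e8 xor 65 = 8d
byte 3: (34 xor 66) xor 20 = 52 xor 20 = 72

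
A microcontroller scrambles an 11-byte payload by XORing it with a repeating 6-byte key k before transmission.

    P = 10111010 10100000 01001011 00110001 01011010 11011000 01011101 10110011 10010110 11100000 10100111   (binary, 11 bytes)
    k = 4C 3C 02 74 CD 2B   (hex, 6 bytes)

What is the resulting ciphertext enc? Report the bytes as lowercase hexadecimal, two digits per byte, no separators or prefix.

f69c494597f3118f94946a

The 6-byte key repeats, so the effective keystream is 4c 3c 02 74 cd 2b 4c 3c 02 74 cd.
byte 0: ba xor 4c = f6
byte 1: a0 xor 3c = 9c
byte 2: 4b xor 02 = 49
byte 3: 31 xor 74 = 45
byte 4: 5a xor cd = 97
byte 5: d8 xor 2b = f3
byte 6: 5d xor 4c = 11
byte 7: b3 xor 3c = 8f
byte 8: 96 xor 02 = 94
byte 9: e0 xor 74 = 94
byte 10: a7 xor cd = 6a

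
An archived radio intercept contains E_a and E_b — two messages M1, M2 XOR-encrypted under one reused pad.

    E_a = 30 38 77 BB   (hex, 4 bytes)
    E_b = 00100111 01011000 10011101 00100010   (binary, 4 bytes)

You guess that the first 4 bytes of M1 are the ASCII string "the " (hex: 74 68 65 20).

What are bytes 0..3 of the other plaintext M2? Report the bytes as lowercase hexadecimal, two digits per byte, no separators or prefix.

63088fb9

First, E_a ⊕ E_b = (M1 ⊕ K) ⊕ (M2 ⊕ K) = M1 ⊕ M2, so the key drops out. Then M2 = (M1 ⊕ M2) ⊕ M1 over the first 4 bytes.
byte 0: (30 ⊕ 27) ⊕ 74 = 17 ⊕ 74 = 63
byte 1: (38 ⊕ 58) ⊕ 68 = 60 ⊕ 68 = 08
byte 2: (77 ⊕ 9d) ⊕ 65 = ea ⊕ 65 = 8f
byte 3: (bb ⊕ 22) ⊕ 20 = 99 ⊕ 20 = b9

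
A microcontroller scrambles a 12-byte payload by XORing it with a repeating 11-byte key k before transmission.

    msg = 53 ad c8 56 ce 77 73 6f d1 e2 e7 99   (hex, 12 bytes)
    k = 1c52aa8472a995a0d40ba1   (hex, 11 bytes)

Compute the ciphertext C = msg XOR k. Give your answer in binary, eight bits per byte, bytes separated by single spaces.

The 11-byte key repeats, so the effective keystream is 1c 52 aa 84 72 a9 95 a0 d4 0b a1 1c.
byte 0:  83 ^  28 =  79
byte 1: 173 ^  82 = 255
byte 2: 200 ^ 170 =  98
byte 3:  86 ^ 132 = 210
byte 4: 206 ^ 114 = 188
byte 5: 119 ^ 169 = 222
byte 6: 115 ^ 149 = 230
byte 7: 111 ^ 160 = 207
byte 8: 209 ^ 212 =   5
byte 9: 226 ^  11 = 233
byte 10: 231 ^ 161 =  70
byte 11: 153 ^  28 = 133

01001111 11111111 01100010 11010010 10111100 11011110 11100110 11001111 00000101 11101001 01000110 10000101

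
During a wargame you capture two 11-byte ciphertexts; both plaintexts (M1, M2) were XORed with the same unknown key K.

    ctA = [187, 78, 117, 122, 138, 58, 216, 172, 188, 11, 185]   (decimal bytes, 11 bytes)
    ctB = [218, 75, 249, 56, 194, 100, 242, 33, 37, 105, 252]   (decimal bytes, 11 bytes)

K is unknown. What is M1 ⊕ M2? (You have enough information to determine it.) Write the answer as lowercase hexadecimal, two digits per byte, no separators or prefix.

ctA ⊕ ctB = (M1 ⊕ K) ⊕ (M2 ⊕ K) = M1 ⊕ M2 — the shared key cancels under XOR.
bb ⊕ da = 61
4e ⊕ 4b = 05
75 ⊕ f9 = 8c
7a ⊕ 38 = 42
8a ⊕ c2 = 48
3a ⊕ 64 = 5e
d8 ⊕ f2 = 2a
ac ⊕ 21 = 8d
bc ⊕ 25 = 99
0b ⊕ 69 = 62
b9 ⊕ fc = 45

61058c42485e2a8d996245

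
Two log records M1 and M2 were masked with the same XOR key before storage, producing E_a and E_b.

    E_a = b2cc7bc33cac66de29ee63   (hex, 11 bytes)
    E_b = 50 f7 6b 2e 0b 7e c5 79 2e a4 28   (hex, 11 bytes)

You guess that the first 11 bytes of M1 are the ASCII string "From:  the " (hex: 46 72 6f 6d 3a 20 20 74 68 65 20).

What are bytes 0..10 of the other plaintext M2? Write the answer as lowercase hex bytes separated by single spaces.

a4 49 7f 80 0d f2 83 d3 6f 2f 6b

First, E_a ⊕ E_b = (M1 ⊕ K) ⊕ (M2 ⊕ K) = M1 ⊕ M2, so the key drops out. Then M2 = (M1 ⊕ M2) ⊕ M1 over the first 11 bytes.
byte 0: (b2 xor 50) xor 46 = e2 xor 46 = a4
byte 1: (cc xor f7) xor 72 = 3b xor 72 = 49
byte 2: (7b xor 6b) xor 6f = 10 xor 6f = 7f
byte 3: (c3 xor 2e) xor 6d = ed xor 6d = 80
byte 4: (3c xor 0b) xor 3a = 37 xor 3a = 0d
byte 5: (ac xor 7e) xor 20 = d2 xor 20 = f2
byte 6: (66 xor c5) xor 20 = a3 xor 20 = 83
byte 7: (de xor 79) xor 74 = a7 xor 74 = d3
byte 8: (29 xor 2e) xor 68 = 07 xor 68 = 6f
byte 9: (ee xor a4) xor 65 = 4a xor 65 = 2f
byte 10: (63 xor 28) xor 20 = 4b xor 20 = 6b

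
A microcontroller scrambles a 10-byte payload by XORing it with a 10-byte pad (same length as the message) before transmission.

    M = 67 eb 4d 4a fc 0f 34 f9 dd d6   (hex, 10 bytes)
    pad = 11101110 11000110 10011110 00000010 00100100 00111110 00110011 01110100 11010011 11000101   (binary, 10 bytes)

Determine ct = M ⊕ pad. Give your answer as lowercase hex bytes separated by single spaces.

89 2d d3 48 d8 31 07 8d 0e 13

byte 0: 67 xor ee = 89
byte 1: eb xor c6 = 2d
byte 2: 4d xor 9e = d3
byte 3: 4a xor 02 = 48
byte 4: fc xor 24 = d8
byte 5: 0f xor 3e = 31
byte 6: 34 xor 33 = 07
byte 7: f9 xor 74 = 8d
byte 8: dd xor d3 = 0e
byte 9: d6 xor c5 = 13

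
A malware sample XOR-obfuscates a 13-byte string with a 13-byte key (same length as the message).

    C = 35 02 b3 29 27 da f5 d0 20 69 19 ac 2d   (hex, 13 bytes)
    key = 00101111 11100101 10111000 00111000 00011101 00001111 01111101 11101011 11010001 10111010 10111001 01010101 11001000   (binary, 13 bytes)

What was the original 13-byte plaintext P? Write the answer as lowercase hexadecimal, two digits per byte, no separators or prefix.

1ae70b113ad5883bf1d3a0f9e5

XOR is its own inverse, so applying the key byte-wise gives the result directly.
byte 0: 00110101 ^ 00101111 = 00011010
byte 1: 00000010 ^ 11100101 = 11100111
byte 2: 10110011 ^ 10111000 = 00001011
byte 3: 00101001 ^ 00111000 = 00010001
byte 4: 00100111 ^ 00011101 = 00111010
byte 5: 11011010 ^ 00001111 = 11010101
byte 6: 11110101 ^ 01111101 = 10001000
byte 7: 11010000 ^ 11101011 = 00111011
byte 8: 00100000 ^ 11010001 = 11110001
byte 9: 01101001 ^ 10111010 = 11010011
byte 10: 00011001 ^ 10111001 = 10100000
byte 11: 10101100 ^ 01010101 = 11111001
byte 12: 00101101 ^ 11001000 = 11100101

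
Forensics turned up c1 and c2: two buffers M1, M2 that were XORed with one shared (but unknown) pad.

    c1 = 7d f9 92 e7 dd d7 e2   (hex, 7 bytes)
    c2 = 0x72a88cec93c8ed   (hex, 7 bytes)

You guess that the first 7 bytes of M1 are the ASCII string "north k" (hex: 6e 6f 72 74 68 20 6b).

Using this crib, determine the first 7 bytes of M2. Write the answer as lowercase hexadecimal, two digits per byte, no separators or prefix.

First, c1 ⊕ c2 = (M1 ⊕ K) ⊕ (M2 ⊕ K) = M1 ⊕ M2, so the key drops out. Then M2 = (M1 ⊕ M2) ⊕ M1 over the first 7 bytes.
byte 0: (7d xor 72) xor 6e = 0f xor 6e = 61
byte 1: (f9 xor a8) xor 6f = 51 xor 6f = 3e
byte 2: (92 xor 8c) xor 72 = 1e xor 72 = 6c
byte 3: (e7 xor ec) xor 74 = 0b xor 74 = 7f
byte 4: (dd xor 93) xor 68 = 4e xor 68 = 26
byte 5: (d7 xor c8) xor 20 = 1f xor 20 = 3f
byte 6: (e2 xor ed) xor 6b = 0f xor 6b = 64

613e6c7f263f64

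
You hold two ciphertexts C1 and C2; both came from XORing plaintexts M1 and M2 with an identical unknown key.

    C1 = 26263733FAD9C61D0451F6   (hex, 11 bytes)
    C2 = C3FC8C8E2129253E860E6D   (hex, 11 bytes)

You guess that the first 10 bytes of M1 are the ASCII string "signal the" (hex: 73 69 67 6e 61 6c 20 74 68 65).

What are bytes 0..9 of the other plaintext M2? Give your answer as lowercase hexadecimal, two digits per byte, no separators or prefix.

First, C1 ⊕ C2 = (M1 ⊕ K) ⊕ (M2 ⊕ K) = M1 ⊕ M2, so the key drops out. Then M2 = (M1 ⊕ M2) ⊕ M1 over the first 10 bytes.
byte 0: (26 ^ c3) ^ 73 = e5 ^ 73 = 96
byte 1: (26 ^ fc) ^ 69 = da ^ 69 = b3
byte 2: (37 ^ 8c) ^ 67 = bb ^ 67 = dc
byte 3: (33 ^ 8e) ^ 6e = bd ^ 6e = d3
byte 4: (fa ^ 21) ^ 61 = db ^ 61 = ba
byte 5: (d9 ^ 29) ^ 6c = f0 ^ 6c = 9c
byte 6: (c6 ^ 25) ^ 20 = e3 ^ 20 = c3
byte 7: (1d ^ 3e) ^ 74 = 23 ^ 74 = 57
byte 8: (04 ^ 86) ^ 68 = 82 ^ 68 = ea
byte 9: (51 ^ 0e) ^ 65 = 5f ^ 65 = 3a

96b3dcd3ba9cc357ea3a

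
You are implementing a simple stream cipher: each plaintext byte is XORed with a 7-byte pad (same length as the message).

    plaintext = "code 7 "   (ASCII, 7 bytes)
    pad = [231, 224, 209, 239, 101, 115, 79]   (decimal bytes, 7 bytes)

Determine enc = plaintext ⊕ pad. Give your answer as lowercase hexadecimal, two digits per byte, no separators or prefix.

848fb58a45446f

byte 0: 63 ^ e7 = 84
byte 1: 6f ^ e0 = 8f
byte 2: 64 ^ d1 = b5
byte 3: 65 ^ ef = 8a
byte 4: 20 ^ 65 = 45
byte 5: 37 ^ 73 = 44
byte 6: 20 ^ 4f = 6f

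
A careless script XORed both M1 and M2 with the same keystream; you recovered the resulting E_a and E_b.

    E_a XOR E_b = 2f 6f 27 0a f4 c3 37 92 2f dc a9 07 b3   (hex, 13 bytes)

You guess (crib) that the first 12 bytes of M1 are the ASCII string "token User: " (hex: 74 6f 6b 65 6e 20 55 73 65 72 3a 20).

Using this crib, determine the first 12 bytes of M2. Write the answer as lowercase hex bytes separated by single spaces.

Since E_a ⊕ E_b = M1 ⊕ M2, XORing with the guessed M1 bytes yields the corresponding M2 bytes: M2 = (E_a ⊕ E_b) ⊕ M1.
 47 XOR 116 =  91
111 XOR 111 =   0
 39 XOR 107 =  76
 10 XOR 101 = 111
244 XOR 110 = 154
195 XOR  32 = 227
 55 XOR  85 =  98
146 XOR 115 = 225
 47 XOR 101 =  74
220 XOR 114 = 174
169 XOR  58 = 147
  7 XOR  32 =  39

5b 00 4c 6f 9a e3 62 e1 4a ae 93 27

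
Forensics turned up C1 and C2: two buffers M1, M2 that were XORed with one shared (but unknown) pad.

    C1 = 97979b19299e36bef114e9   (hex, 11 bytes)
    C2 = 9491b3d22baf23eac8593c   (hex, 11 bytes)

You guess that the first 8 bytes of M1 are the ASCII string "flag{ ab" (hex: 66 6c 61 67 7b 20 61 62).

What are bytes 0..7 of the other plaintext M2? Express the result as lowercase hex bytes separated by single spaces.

65 6a 49 ac 79 11 74 36

First, C1 ⊕ C2 = (M1 ⊕ K) ⊕ (M2 ⊕ K) = M1 ⊕ M2, so the key drops out. Then M2 = (M1 ⊕ M2) ⊕ M1 over the first 8 bytes.
byte 0: (97 XOR 94) XOR 66 = 03 XOR 66 = 65
byte 1: (97 XOR 91) XOR 6c = 06 XOR 6c = 6a
byte 2: (9b XOR b3) XOR 61 = 28 XOR 61 = 49
byte 3: (19 XOR d2) XOR 67 = cb XOR 67 = ac
byte 4: (29 XOR 2b) XOR 7b = 02 XOR 7b = 79
byte 5: (9e XOR af) XOR 20 = 31 XOR 20 = 11
byte 6: (36 XOR 23) XOR 61 = 15 XOR 61 = 74
byte 7: (be XOR ea) XOR 62 = 54 XOR 62 = 36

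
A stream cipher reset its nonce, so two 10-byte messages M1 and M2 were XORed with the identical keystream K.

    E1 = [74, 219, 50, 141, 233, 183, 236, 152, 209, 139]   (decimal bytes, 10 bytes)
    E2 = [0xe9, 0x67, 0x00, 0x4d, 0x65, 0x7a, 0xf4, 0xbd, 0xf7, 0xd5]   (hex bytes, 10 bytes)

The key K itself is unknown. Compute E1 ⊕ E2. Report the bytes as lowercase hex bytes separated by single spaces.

E1 ⊕ E2 = (M1 ⊕ K) ⊕ (M2 ⊕ K) = M1 ⊕ M2 — the shared key cancels under XOR.
byte 0: 4a XOR e9 = a3
byte 1: db XOR 67 = bc
byte 2: 32 XOR 00 = 32
byte 3: 8d XOR 4d = c0
byte 4: e9 XOR 65 = 8c
byte 5: b7 XOR 7a = cd
byte 6: ec XOR f4 = 18
byte 7: 98 XOR bd = 25
byte 8: d1 XOR f7 = 26
byte 9: 8b XOR d5 = 5e

a3 bc 32 c0 8c cd 18 25 26 5e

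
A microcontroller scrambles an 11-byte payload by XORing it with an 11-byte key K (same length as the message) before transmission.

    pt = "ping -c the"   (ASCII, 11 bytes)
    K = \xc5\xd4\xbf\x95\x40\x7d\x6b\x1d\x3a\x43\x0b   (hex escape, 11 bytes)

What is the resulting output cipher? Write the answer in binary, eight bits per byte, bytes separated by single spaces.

10110101 10111101 11010001 11110010 01100000 01010000 00001000 00111101 01001110 00101011 01101110

XOR is its own inverse, so applying the key byte-wise gives the result directly.
70 XOR c5 = b5
69 XOR d4 = bd
6e XOR bf = d1
67 XOR 95 = f2
20 XOR 40 = 60
2d XOR 7d = 50
63 XOR 6b = 08
20 XOR 1d = 3d
74 XOR 3a = 4e
68 XOR 43 = 2b
65 XOR 0b = 6e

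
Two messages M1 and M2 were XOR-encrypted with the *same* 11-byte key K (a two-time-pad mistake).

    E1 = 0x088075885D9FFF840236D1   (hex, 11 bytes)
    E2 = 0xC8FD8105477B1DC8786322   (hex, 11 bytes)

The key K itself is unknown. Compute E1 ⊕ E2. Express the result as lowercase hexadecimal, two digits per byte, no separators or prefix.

c07df48d1ae4e24c7a55f3

E1 ⊕ E2 = (M1 ⊕ K) ⊕ (M2 ⊕ K) = M1 ⊕ M2 — the shared key cancels under XOR.
byte 0: 08 xor c8 = c0
byte 1: 80 xor fd = 7d
byte 2: 75 xor 81 = f4
byte 3: 88 xor 05 = 8d
byte 4: 5d xor 47 = 1a
byte 5: 9f xor 7b = e4
byte 6: ff xor 1d = e2
byte 7: 84 xor c8 = 4c
byte 8: 02 xor 78 = 7a
byte 9: 36 xor 63 = 55
byte 10: d1 xor 22 = f3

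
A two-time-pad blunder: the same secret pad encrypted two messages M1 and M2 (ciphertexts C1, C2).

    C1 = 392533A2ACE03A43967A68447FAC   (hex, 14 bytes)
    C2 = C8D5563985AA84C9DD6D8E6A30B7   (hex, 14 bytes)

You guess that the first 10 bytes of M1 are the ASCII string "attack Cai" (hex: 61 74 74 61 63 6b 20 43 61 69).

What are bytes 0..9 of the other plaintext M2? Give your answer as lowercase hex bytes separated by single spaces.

First, C1 ⊕ C2 = (M1 ⊕ K) ⊕ (M2 ⊕ K) = M1 ⊕ M2, so the key drops out. Then M2 = (M1 ⊕ M2) ⊕ M1 over the first 10 bytes.
byte 0: (39 xor c8) xor 61 = f1 xor 61 = 90
byte 1: (25 xor d5) xor 74 = f0 xor 74 = 84
byte 2: (33 xor 56) xor 74 = 65 xor 74 = 11
byte 3: (a2 xor 39) xor 61 = 9b xor 61 = fa
byte 4: (ac xor 85) xor 63 = 29 xor 63 = 4a
byte 5: (e0 xor aa) xor 6b = 4a xor 6b = 21
byte 6: (3a xor 84) xor 20 = be xor 20 = 9e
byte 7: (43 xor c9) xor 43 = 8a xor 43 = c9
byte 8: (96 xor dd) xor 61 = 4b xor 61 = 2a
byte 9: (7a xor 6d) xor 69 = 17 xor 69 = 7e

90 84 11 fa 4a 21 9e c9 2a 7e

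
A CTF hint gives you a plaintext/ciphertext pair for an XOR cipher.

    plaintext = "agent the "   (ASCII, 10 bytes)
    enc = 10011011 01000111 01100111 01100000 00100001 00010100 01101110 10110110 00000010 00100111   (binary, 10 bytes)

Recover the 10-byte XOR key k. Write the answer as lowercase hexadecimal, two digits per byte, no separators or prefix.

Since enc = plaintext ⊕ k, XORing both sides with plaintext gives k = plaintext ⊕ enc.
byte 0: 61 xor 9b = fa
byte 1: 67 xor 47 = 20
byte 2: 65 xor 67 = 02
byte 3: 6e xor 60 = 0e
byte 4: 74 xor 21 = 55
byte 5: 20 xor 14 = 34
byte 6: 74 xor 6e = 1a
byte 7: 68 xor b6 = de
byte 8: 65 xor 02 = 67
byte 9: 20 xor 27 = 07

fa20020e55341ade6707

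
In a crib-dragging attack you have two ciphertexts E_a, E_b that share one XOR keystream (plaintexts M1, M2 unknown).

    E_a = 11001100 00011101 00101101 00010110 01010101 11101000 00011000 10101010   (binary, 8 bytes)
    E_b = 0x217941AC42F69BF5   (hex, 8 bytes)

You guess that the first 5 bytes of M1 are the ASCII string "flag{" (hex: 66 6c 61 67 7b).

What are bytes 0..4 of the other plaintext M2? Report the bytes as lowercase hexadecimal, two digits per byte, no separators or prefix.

First, E_a ⊕ E_b = (M1 ⊕ K) ⊕ (M2 ⊕ K) = M1 ⊕ M2, so the key drops out. Then M2 = (M1 ⊕ M2) ⊕ M1 over the first 5 bytes.
byte 0: (cc xor 21) xor 66 = ed xor 66 = 8b
byte 1: (1d xor 79) xor 6c = 64 xor 6c = 08
byte 2: (2d xor 41) xor 61 = 6c xor 61 = 0d
byte 3: (16 xor ac) xor 67 = ba xor 67 = dd
byte 4: (55 xor 42) xor 7b = 17 xor 7b = 6c

8b080ddd6c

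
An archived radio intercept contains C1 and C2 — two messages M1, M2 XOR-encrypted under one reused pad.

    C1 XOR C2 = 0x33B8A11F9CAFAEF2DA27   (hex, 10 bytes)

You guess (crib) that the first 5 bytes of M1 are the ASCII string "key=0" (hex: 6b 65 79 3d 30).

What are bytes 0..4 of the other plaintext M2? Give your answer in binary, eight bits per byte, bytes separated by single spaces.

Since C1 ⊕ C2 = M1 ⊕ M2, XORing with the guessed M1 bytes yields the corresponding M2 bytes: M2 = (C1 ⊕ C2) ⊕ M1.
 51 ⊕ 107 =  88
184 ⊕ 101 = 221
161 ⊕ 121 = 216
 31 ⊕  61 =  34
156 ⊕  48 = 172

01011000 11011101 11011000 00100010 10101100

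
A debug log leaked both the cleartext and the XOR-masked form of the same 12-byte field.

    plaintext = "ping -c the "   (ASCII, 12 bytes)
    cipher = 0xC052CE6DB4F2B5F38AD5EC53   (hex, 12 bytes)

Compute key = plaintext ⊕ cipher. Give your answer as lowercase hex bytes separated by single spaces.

Since cipher = plaintext ⊕ key, XORing both sides with plaintext gives key = plaintext ⊕ cipher.
70 ⊕ c0 = b0
69 ⊕ 52 = 3b
6e ⊕ ce = a0
67 ⊕ 6d = 0a
20 ⊕ b4 = 94
2d ⊕ f2 = df
63 ⊕ b5 = d6
20 ⊕ f3 = d3
74 ⊕ 8a = fe
68 ⊕ d5 = bd
65 ⊕ ec = 89
20 ⊕ 53 = 73

b0 3b a0 0a 94 df d6 d3 fe bd 89 73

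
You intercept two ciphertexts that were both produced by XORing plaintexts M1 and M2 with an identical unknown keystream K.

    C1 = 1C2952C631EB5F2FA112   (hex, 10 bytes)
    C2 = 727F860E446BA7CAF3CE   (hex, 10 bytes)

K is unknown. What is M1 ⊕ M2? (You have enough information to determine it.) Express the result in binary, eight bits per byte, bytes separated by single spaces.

C1 ⊕ C2 = (M1 ⊕ K) ⊕ (M2 ⊕ K) = M1 ⊕ M2 — the shared key cancels under XOR.
00011100 ^ 01110010 = 01101110
00101001 ^ 01111111 = 01010110
01010010 ^ 10000110 = 11010100
11000110 ^ 00001110 = 11001000
00110001 ^ 01000100 = 01110101
11101011 ^ 01101011 = 10000000
01011111 ^ 10100111 = 11111000
00101111 ^ 11001010 = 11100101
10100001 ^ 11110011 = 01010010
00010010 ^ 11001110 = 11011100

01101110 01010110 11010100 11001000 01110101 10000000 11111000 11100101 01010010 11011100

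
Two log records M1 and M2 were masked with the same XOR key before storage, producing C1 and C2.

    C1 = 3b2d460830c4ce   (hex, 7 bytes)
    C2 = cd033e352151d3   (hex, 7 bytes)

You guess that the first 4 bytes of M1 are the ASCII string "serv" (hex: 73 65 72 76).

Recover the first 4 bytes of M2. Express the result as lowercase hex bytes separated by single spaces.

First, C1 ⊕ C2 = (M1 ⊕ K) ⊕ (M2 ⊕ K) = M1 ⊕ M2, so the key drops out. Then M2 = (M1 ⊕ M2) ⊕ M1 over the first 4 bytes.
byte 0: (3b ^ cd) ^ 73 = f6 ^ 73 = 85
byte 1: (2d ^ 03) ^ 65 = 2e ^ 65 = 4b
byte 2: (46 ^ 3e) ^ 72 = 78 ^ 72 = 0a
byte 3: (08 ^ 35) ^ 76 = 3d ^ 76 = 4b

85 4b 0a 4b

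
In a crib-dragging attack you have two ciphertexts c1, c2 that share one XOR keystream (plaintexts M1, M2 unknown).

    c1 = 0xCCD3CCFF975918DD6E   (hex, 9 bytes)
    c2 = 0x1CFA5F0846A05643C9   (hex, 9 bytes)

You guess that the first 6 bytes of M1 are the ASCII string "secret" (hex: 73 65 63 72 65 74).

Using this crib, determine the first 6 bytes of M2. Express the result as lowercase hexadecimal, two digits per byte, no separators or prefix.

a34cf085b48d

First, c1 ⊕ c2 = (M1 ⊕ K) ⊕ (M2 ⊕ K) = M1 ⊕ M2, so the key drops out. Then M2 = (M1 ⊕ M2) ⊕ M1 over the first 6 bytes.
byte 0: (cc ⊕ 1c) ⊕ 73 = d0 ⊕ 73 = a3
byte 1: (d3 ⊕ fa) ⊕ 65 = 29 ⊕ 65 = 4c
byte 2: (cc ⊕ 5f) ⊕ 63 = 93 ⊕ 63 = f0
byte 3: (ff ⊕ 08) ⊕ 72 = f7 ⊕ 72 = 85
byte 4: (97 ⊕ 46) ⊕ 65 = d1 ⊕ 65 = b4
byte 5: (59 ⊕ a0) ⊕ 74 = f9 ⊕ 74 = 8d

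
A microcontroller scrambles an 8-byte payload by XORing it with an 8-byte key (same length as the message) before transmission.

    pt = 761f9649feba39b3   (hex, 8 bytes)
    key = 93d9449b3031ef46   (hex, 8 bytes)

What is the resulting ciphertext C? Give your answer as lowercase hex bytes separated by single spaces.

e5 c6 d2 d2 ce 8b d6 f5

XOR is its own inverse, so applying the key byte-wise gives the result directly.
byte 0: 118 xor 147 = 229
byte 1:  31 xor 217 = 198
byte 2: 150 xor  68 = 210
byte 3:  73 xor 155 = 210
byte 4: 254 xor  48 = 206
byte 5: 186 xor  49 = 139
byte 6:  57 xor 239 = 214
byte 7: 179 xor  70 = 245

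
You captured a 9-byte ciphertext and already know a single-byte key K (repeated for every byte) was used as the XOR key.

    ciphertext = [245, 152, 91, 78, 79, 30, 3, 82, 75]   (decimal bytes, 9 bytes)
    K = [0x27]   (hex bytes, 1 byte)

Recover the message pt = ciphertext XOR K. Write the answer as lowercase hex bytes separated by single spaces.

The 1-byte key repeats, so the effective keystream is 27 27 27 27 27 27 27 27 27.
byte 0: f5 XOR 27 = d2
byte 1: 98 XOR 27 = bf
byte 2: 5b XOR 27 = 7c
byte 3: 4e XOR 27 = 69
byte 4: 4f XOR 27 = 68
byte 5: 1e XOR 27 = 39
byte 6: 03 XOR 27 = 24
byte 7: 52 XOR 27 = 75
byte 8: 4b XOR 27 = 6c

d2 bf 7c 69 68 39 24 75 6c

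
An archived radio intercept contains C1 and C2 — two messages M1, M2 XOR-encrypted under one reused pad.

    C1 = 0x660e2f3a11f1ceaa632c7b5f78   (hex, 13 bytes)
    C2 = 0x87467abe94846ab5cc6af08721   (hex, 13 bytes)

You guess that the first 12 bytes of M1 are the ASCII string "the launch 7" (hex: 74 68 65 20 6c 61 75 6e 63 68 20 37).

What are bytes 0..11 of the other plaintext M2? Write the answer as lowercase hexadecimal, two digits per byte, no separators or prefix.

952030a4e914d171cc2eabef

First, C1 ⊕ C2 = (M1 ⊕ K) ⊕ (M2 ⊕ K) = M1 ⊕ M2, so the key drops out. Then M2 = (M1 ⊕ M2) ⊕ M1 over the first 12 bytes.
byte 0: (66 XOR 87) XOR 74 = e1 XOR 74 = 95
byte 1: (0e XOR 46) XOR 68 = 48 XOR 68 = 20
byte 2: (2f XOR 7a) XOR 65 = 55 XOR 65 = 30
byte 3: (3a XOR be) XOR 20 = 84 XOR 20 = a4
byte 4: (11 XOR 94) XOR 6c = 85 XOR 6c = e9
byte 5: (f1 XOR 84) XOR 61 = 75 XOR 61 = 14
byte 6: (ce XOR 6a) XOR 75 = a4 XOR 75 = d1
byte 7: (aa XOR b5) XOR 6e = 1f XOR 6e = 71
byte 8: (63 XOR cc) XOR 63 = af XOR 63 = cc
byte 9: (2c XOR 6a) XOR 68 = 46 XOR 68 = 2e
byte 10: (7b XOR f0) XOR 20 = 8b XOR 20 = ab
byte 11: (5f XOR 87) XOR 37 = d8 XOR 37 = ef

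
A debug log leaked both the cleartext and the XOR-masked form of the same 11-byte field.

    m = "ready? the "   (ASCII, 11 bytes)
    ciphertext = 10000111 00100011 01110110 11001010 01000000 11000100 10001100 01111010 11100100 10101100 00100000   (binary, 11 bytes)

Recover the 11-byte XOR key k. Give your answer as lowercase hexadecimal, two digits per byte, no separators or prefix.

Since ciphertext = m ⊕ k, XORing both sides with m gives k = m ⊕ ciphertext.
01110010 xor 10000111 = 11110101
01100101 xor 00100011 = 01000110
01100001 xor 01110110 = 00010111
01100100 xor 11001010 = 10101110
01111001 xor 01000000 = 00111001
00111111 xor 11000100 = 11111011
00100000 xor 10001100 = 10101100
01110100 xor 01111010 = 00001110
01101000 xor 11100100 = 10001100
01100101 xor 10101100 = 11001001
00100000 xor 00100000 = 00000000

f54617ae39fbac0e8cc900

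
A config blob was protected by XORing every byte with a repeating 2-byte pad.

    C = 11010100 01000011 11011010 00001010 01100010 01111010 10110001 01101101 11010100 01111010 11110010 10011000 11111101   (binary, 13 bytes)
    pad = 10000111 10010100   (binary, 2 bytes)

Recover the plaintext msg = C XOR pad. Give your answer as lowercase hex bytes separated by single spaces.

The 2-byte key repeats, so the effective keystream is 87 94 87 94 87 94 87 94 87 94 87 94 87.
byte 0: d4 XOR 87 = 53
byte 1: 43 XOR 94 = d7
byte 2: da XOR 87 = 5d
byte 3: 0a XOR 94 = 9e
byte 4: 62 XOR 87 = e5
byte 5: 7a XOR 94 = ee
byte 6: b1 XOR 87 = 36
byte 7: 6d XOR 94 = f9
byte 8: d4 XOR 87 = 53
byte 9: 7a XOR 94 = ee
byte 10: f2 XOR 87 = 75
byte 11: 98 XOR 94 = 0c
byte 12: fd XOR 87 = 7a

53 d7 5d 9e e5 ee 36 f9 53 ee 75 0c 7a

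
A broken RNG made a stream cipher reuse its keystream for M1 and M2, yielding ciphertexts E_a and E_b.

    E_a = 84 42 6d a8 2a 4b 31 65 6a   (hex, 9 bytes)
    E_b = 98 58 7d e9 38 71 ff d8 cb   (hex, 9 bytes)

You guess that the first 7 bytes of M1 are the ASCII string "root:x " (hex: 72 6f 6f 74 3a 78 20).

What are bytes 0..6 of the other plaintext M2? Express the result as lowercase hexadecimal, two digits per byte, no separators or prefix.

6e757f352842ee

First, E_a ⊕ E_b = (M1 ⊕ K) ⊕ (M2 ⊕ K) = M1 ⊕ M2, so the key drops out. Then M2 = (M1 ⊕ M2) ⊕ M1 over the first 7 bytes.
byte 0: (84 XOR 98) XOR 72 = 1c XOR 72 = 6e
byte 1: (42 XOR 58) XOR 6f = 1a XOR 6f = 75
byte 2: (6d XOR 7d) XOR 6f = 10 XOR 6f = 7f
byte 3: (a8 XOR e9) XOR 74 = 41 XOR 74 = 35
byte 4: (2a XOR 38) XOR 3a = 12 XOR 3a = 28
byte 5: (4b XOR 71) XOR 78 = 3a XOR 78 = 42
byte 6: (31 XOR ff) XOR 20 = ce XOR 20 = ee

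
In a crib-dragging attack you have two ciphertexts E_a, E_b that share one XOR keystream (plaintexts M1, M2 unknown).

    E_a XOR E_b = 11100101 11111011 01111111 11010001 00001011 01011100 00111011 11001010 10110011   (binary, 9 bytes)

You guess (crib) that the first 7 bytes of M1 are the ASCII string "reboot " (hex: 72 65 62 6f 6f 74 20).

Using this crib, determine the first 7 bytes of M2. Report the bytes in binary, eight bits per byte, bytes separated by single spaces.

10010111 10011110 00011101 10111110 01100100 00101000 00011011

Since E_a ⊕ E_b = M1 ⊕ M2, XORing with the guessed M1 bytes yields the corresponding M2 bytes: M2 = (E_a ⊕ E_b) ⊕ M1.
byte 0: e5 XOR 72 = 97
byte 1: fb XOR 65 = 9e
byte 2: 7f XOR 62 = 1d
byte 3: d1 XOR 6f = be
byte 4: 0b XOR 6f = 64
byte 5: 5c XOR 74 = 28
byte 6: 3b XOR 20 = 1b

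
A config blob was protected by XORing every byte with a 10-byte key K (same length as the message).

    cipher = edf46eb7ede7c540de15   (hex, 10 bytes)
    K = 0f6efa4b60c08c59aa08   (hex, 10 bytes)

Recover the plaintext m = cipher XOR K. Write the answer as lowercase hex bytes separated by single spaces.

XOR is its own inverse, so applying the key byte-wise gives the result directly.
11101101 XOR 00001111 = 11100010
11110100 XOR 01101110 = 10011010
01101110 XOR 11111010 = 10010100
10110111 XOR 01001011 = 11111100
11101101 XOR 01100000 = 10001101
11100111 XOR 11000000 = 00100111
11000101 XOR 10001100 = 01001001
01000000 XOR 01011001 = 00011001
11011110 XOR 10101010 = 01110100
00010101 XOR 00001000 = 00011101

e2 9a 94 fc 8d 27 49 19 74 1d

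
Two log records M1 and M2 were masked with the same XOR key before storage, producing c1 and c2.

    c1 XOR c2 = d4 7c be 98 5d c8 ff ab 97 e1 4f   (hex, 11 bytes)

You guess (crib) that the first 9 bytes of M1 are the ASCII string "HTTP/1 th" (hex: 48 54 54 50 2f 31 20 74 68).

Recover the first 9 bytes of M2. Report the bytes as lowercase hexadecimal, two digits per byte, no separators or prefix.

Since c1 ⊕ c2 = M1 ⊕ M2, XORing with the guessed M1 bytes yields the corresponding M2 bytes: M2 = (c1 ⊕ c2) ⊕ M1.
byte 0: d4 ⊕ 48 = 9c
byte 1: 7c ⊕ 54 = 28
byte 2: be ⊕ 54 = ea
byte 3: 98 ⊕ 50 = c8
byte 4: 5d ⊕ 2f = 72
byte 5: c8 ⊕ 31 = f9
byte 6: ff ⊕ 20 = df
byte 7: ab ⊕ 74 = df
byte 8: 97 ⊕ 68 = ff

9c28eac872f9dfdfff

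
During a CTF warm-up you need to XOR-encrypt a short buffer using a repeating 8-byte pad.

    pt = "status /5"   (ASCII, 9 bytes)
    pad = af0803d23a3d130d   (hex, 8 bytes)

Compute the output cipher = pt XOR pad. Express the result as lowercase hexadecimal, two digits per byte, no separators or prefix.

The 8-byte key repeats, so the effective keystream is af 08 03 d2 3a 3d 13 0d af.
byte 0: 115 ⊕ 175 = 220
byte 1: 116 ⊕   8 = 124
byte 2:  97 ⊕   3 =  98
byte 3: 116 ⊕ 210 = 166
byte 4: 117 ⊕  58 =  79
byte 5: 115 ⊕  61 =  78
byte 6:  32 ⊕  19 =  51
byte 7:  47 ⊕  13 =  34
byte 8:  53 ⊕ 175 = 154

dc7c62a64f4e33229a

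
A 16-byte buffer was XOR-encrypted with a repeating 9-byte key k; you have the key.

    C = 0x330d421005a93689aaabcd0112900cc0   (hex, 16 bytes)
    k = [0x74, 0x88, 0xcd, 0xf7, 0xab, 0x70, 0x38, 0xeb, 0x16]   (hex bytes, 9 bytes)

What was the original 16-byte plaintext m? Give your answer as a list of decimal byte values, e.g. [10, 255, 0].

[71, 133, 143, 231, 174, 217, 14, 98, 188, 223, 69, 204, 229, 59, 124, 248]

The 9-byte key repeats, so the effective keystream is 74 88 cd f7 ab 70 38 eb 16 74 88 cd f7 ab 70 38.
byte 0:  51 ⊕ 116 =  71
byte 1:  13 ⊕ 136 = 133
byte 2:  66 ⊕ 205 = 143
byte 3:  16 ⊕ 247 = 231
byte 4:   5 ⊕ 171 = 174
byte 5: 169 ⊕ 112 = 217
byte 6:  54 ⊕  56 =  14
byte 7: 137 ⊕ 235 =  98
byte 8: 170 ⊕  22 = 188
byte 9: 171 ⊕ 116 = 223
byte 10: 205 ⊕ 136 =  69
byte 11:   1 ⊕ 205 = 204
byte 12:  18 ⊕ 247 = 229
byte 13: 144 ⊕ 171 =  59
byte 14:  12 ⊕ 112 = 124
byte 15: 192 ⊕  56 = 248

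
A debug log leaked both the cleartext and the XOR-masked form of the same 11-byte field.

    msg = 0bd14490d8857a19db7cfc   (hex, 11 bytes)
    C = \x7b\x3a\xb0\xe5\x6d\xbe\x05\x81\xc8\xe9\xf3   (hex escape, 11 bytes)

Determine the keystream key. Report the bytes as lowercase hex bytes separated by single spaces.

70 eb f4 75 b5 3b 7f 98 13 95 0f

Since C = msg ⊕ key, XORing both sides with msg gives key = msg ⊕ C.
0b ⊕ 7b = 70
d1 ⊕ 3a = eb
44 ⊕ b0 = f4
90 ⊕ e5 = 75
d8 ⊕ 6d = b5
85 ⊕ be = 3b
7a ⊕ 05 = 7f
19 ⊕ 81 = 98
db ⊕ c8 = 13
7c ⊕ e9 = 95
fc ⊕ f3 = 0f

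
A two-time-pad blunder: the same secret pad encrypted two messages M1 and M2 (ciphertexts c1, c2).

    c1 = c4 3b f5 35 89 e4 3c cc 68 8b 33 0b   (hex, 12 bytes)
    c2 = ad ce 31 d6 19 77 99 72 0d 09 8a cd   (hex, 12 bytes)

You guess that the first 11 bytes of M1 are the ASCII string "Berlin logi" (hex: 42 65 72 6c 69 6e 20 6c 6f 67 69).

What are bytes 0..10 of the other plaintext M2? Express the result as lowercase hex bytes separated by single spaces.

2b 90 b6 8f f9 fd 85 d2 0a e5 d0

First, c1 ⊕ c2 = (M1 ⊕ K) ⊕ (M2 ⊕ K) = M1 ⊕ M2, so the key drops out. Then M2 = (M1 ⊕ M2) ⊕ M1 over the first 11 bytes.
byte 0: (c4 ⊕ ad) ⊕ 42 = 69 ⊕ 42 = 2b
byte 1: (3b ⊕ ce) ⊕ 65 = f5 ⊕ 65 = 90
byte 2: (f5 ⊕ 31) ⊕ 72 = c4 ⊕ 72 = b6
byte 3: (35 ⊕ d6) ⊕ 6c = e3 ⊕ 6c = 8f
byte 4: (89 ⊕ 19) ⊕ 69 = 90 ⊕ 69 = f9
byte 5: (e4 ⊕ 77) ⊕ 6e = 93 ⊕ 6e = fd
byte 6: (3c ⊕ 99) ⊕ 20 = a5 ⊕ 20 = 85
byte 7: (cc ⊕ 72) ⊕ 6c = be ⊕ 6c = d2
byte 8: (68 ⊕ 0d) ⊕ 6f = 65 ⊕ 6f = 0a
byte 9: (8b ⊕ 09) ⊕ 67 = 82 ⊕ 67 = e5
byte 10: (33 ⊕ 8a) ⊕ 69 = b9 ⊕ 69 = d0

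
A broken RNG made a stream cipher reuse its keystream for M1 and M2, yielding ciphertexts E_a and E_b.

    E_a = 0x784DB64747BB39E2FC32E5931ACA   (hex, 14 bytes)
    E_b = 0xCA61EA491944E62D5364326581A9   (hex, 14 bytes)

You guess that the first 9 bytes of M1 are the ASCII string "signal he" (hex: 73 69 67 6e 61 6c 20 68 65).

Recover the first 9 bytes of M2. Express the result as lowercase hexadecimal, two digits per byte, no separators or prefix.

c1453b603f93ffa7ca

First, E_a ⊕ E_b = (M1 ⊕ K) ⊕ (M2 ⊕ K) = M1 ⊕ M2, so the key drops out. Then M2 = (M1 ⊕ M2) ⊕ M1 over the first 9 bytes.
byte 0: (78 xor ca) xor 73 = b2 xor 73 = c1
byte 1: (4d xor 61) xor 69 = 2c xor 69 = 45
byte 2: (b6 xor ea) xor 67 = 5c xor 67 = 3b
byte 3: (47 xor 49) xor 6e = 0e xor 6e = 60
byte 4: (47 xor 19) xor 61 = 5e xor 61 = 3f
byte 5: (bb xor 44) xor 6c = ff xor 6c = 93
byte 6: (39 xor e6) xor 20 = df xor 20 = ff
byte 7: (e2 xor 2d) xor 68 = cf xor 68 = a7
byte 8: (fc xor 53) xor 65 = af xor 65 = ca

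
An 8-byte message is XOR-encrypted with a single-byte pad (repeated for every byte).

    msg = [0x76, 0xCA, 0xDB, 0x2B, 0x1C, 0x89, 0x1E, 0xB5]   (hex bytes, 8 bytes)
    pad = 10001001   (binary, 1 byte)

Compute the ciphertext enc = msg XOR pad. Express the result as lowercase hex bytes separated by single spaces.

The 1-byte key repeats, so the effective keystream is 89 89 89 89 89 89 89 89.
byte 0: 118 ^ 137 = 255
byte 1: 202 ^ 137 =  67
byte 2: 219 ^ 137 =  82
byte 3:  43 ^ 137 = 162
byte 4:  28 ^ 137 = 149
byte 5: 137 ^ 137 =   0
byte 6:  30 ^ 137 = 151
byte 7: 181 ^ 137 =  60

ff 43 52 a2 95 00 97 3c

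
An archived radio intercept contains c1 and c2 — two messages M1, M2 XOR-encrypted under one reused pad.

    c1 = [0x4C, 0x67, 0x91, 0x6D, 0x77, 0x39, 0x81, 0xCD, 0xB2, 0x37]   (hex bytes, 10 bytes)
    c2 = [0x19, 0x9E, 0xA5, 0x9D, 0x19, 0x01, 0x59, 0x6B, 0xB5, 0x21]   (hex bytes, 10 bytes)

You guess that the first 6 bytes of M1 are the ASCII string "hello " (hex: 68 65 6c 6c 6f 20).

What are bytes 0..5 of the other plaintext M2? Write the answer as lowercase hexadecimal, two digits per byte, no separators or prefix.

3d9c589c0118

First, c1 ⊕ c2 = (M1 ⊕ K) ⊕ (M2 ⊕ K) = M1 ⊕ M2, so the key drops out. Then M2 = (M1 ⊕ M2) ⊕ M1 over the first 6 bytes.
byte 0: (4c XOR 19) XOR 68 = 55 XOR 68 = 3d
byte 1: (67 XOR 9e) XOR 65 = f9 XOR 65 = 9c
byte 2: (91 XOR a5) XOR 6c = 34 XOR 6c = 58
byte 3: (6d XOR 9d) XOR 6c = f0 XOR 6c = 9c
byte 4: (77 XOR 19) XOR 6f = 6e XOR 6f = 01
byte 5: (39 XOR 01) XOR 20 = 38 XOR 20 = 18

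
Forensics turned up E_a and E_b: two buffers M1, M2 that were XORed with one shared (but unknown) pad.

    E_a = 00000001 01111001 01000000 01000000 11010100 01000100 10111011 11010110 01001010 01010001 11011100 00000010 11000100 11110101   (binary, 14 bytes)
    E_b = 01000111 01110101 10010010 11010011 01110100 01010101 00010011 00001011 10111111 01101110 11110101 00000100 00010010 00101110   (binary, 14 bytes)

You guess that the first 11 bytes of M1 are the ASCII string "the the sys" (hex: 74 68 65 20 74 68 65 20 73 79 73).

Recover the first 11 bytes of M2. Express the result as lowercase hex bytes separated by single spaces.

32 64 b7 b3 d4 79 cd fd 86 46 5a

First, E_a ⊕ E_b = (M1 ⊕ K) ⊕ (M2 ⊕ K) = M1 ⊕ M2, so the key drops out. Then M2 = (M1 ⊕ M2) ⊕ M1 over the first 11 bytes.
byte 0: (01 ⊕ 47) ⊕ 74 = 46 ⊕ 74 = 32
byte 1: (79 ⊕ 75) ⊕ 68 = 0c ⊕ 68 = 64
byte 2: (40 ⊕ 92) ⊕ 65 = d2 ⊕ 65 = b7
byte 3: (40 ⊕ d3) ⊕ 20 = 93 ⊕ 20 = b3
byte 4: (d4 ⊕ 74) ⊕ 74 = a0 ⊕ 74 = d4
byte 5: (44 ⊕ 55) ⊕ 68 = 11 ⊕ 68 = 79
byte 6: (bb ⊕ 13) ⊕ 65 = a8 ⊕ 65 = cd
byte 7: (d6 ⊕ 0b) ⊕ 20 = dd ⊕ 20 = fd
byte 8: (4a ⊕ bf) ⊕ 73 = f5 ⊕ 73 = 86
byte 9: (51 ⊕ 6e) ⊕ 79 = 3f ⊕ 79 = 46
byte 10: (dc ⊕ f5) ⊕ 73 = 29 ⊕ 73 = 5a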